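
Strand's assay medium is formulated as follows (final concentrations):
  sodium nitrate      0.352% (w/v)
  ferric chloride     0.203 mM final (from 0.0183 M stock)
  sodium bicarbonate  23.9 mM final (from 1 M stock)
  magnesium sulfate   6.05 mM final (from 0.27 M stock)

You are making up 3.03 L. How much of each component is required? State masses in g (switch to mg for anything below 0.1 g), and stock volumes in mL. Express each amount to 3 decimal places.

sodium nitrate 10.666 g; ferric chloride 33.611 mL; sodium bicarbonate 72.417 mL; magnesium sulfate 67.894 mL

Working volume: 3.03 L.
sodium nitrate: 0.352% w/v = 3.52 g/L → 3.52 × 3.03 L = 10.666 g
ferric chloride: V = C2·V2/C1 = 0.203 mM × 3030 mL ÷ 18.3 mM = 33.611 mL
sodium bicarbonate: dilute stock: 23.9 mM × 3030 mL ÷ 1000 mM = 72.417 mL
magnesium sulfate: dilute stock: 6.05 mM × 3030 mL ÷ 270 mM = 67.894 mL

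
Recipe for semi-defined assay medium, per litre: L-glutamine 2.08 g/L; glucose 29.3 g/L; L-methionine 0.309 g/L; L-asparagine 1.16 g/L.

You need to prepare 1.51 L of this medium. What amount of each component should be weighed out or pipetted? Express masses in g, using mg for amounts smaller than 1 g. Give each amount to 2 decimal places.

Scale factor relative to 1 L: 1.51.
L-glutamine: 2.08 g/L × 1.51 L = 3.14 g
glucose: 29.3 g/L × 1.51 L = 44.24 g
L-methionine: 0.309 g/L × 1.51 L = 0.46659 g = 466.59 mg
L-asparagine: 1.16 g/L × 1.51 L = 1.75 g

L-glutamine 3.14 g; glucose 44.24 g; L-methionine 466.59 mg; L-asparagine 1.75 g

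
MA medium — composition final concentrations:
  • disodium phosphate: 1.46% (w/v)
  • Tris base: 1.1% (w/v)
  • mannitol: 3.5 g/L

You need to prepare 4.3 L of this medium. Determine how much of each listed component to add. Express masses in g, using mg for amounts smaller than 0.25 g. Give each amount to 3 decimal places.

Scale factor relative to 1 L: 4.3.
disodium phosphate: 1.46 g per 100 mL × 4300 mL ÷ 100 = 62.780 g
Tris base: 1.1 g per 100 mL × 4300 mL ÷ 100 = 47.300 g
mannitol: 3.5 g/L × 4.3 L = 15.050 g

disodium phosphate 62.780 g; Tris base 47.300 g; mannitol 15.050 g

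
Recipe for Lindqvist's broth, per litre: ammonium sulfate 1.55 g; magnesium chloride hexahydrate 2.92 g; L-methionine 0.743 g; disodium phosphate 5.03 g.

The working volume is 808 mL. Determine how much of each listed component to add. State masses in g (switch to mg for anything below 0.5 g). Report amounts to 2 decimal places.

Ratio of target to recipe volume: 808 / 1000 = 0.808.
ammonium sulfate: 1.55 g × (808 mL / 1000 mL) = 1.25 g
magnesium chloride hexahydrate: 2.92 g × (808 mL / 1000 mL) = 2.36 g
L-methionine: 0.743 g × (808 mL / 1000 mL) = 0.60 g
disodium phosphate: 5.03 g × (808 mL / 1000 mL) = 4.06 g

ammonium sulfate 1.25 g; magnesium chloride hexahydrate 2.36 g; L-methionine 0.60 g; disodium phosphate 4.06 g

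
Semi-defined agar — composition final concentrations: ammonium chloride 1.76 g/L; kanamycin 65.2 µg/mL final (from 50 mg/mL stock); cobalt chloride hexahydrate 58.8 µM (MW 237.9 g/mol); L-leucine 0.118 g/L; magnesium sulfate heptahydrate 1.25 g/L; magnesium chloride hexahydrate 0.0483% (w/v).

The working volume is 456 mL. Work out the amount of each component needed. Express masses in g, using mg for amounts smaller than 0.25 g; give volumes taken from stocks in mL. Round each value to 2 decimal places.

Working volume: 456 mL = 0.456 L.
ammonium chloride: 1.76 g/L × 0.456 L = 0.80 g
kanamycin: C1V1 = C2V2 → 65.2 µg/mL × 456 mL ÷ 50000 µg/mL = 0.59 mL
cobalt chloride hexahydrate: 58.8 µmol/L × 237.9 g/mol × 0.456 L ÷ 1000 = 6.38 mg
L-leucine: 0.118 g/L × 0.456 L = 0.053808 g = 53.81 mg
magnesium sulfate heptahydrate: 1.25 g/L × 0.456 L = 0.57 g
magnesium chloride hexahydrate: 0.0483% w/v = 0.483 g/L → 0.483 × 0.456 L = 0.220248 g = 220.25 mg

ammonium chloride 0.80 g; kanamycin 0.59 mL; cobalt chloride hexahydrate 6.38 mg; L-leucine 53.81 mg; magnesium sulfate heptahydrate 0.57 g; magnesium chloride hexahydrate 220.25 mg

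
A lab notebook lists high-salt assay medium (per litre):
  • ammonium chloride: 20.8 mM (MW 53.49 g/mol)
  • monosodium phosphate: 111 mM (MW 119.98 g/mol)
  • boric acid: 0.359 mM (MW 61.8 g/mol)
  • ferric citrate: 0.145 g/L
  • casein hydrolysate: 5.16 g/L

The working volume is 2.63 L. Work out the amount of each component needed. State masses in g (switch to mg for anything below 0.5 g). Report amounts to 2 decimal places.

Scale factor relative to 1 L: 2.63.
ammonium chloride: 20.8 mmol/L × 53.49 g/mol × 2.63 L ÷ 1000 = 2.93 g
monosodium phosphate: 111 mmol/L × 119.98 g/mol × 2.63 L ÷ 1000 = 35.03 g
boric acid: 0.359 mmol/L × 61.8 mg/mmol × 2.63 L = 58.35 mg
ferric citrate: 0.145 g/L × 2.63 L = 0.38135 g = 381.35 mg
casein hydrolysate: 5.16 g/L × 2.63 L = 13.57 g

ammonium chloride 2.93 g; monosodium phosphate 35.03 g; boric acid 58.35 mg; ferric citrate 381.35 mg; casein hydrolysate 13.57 g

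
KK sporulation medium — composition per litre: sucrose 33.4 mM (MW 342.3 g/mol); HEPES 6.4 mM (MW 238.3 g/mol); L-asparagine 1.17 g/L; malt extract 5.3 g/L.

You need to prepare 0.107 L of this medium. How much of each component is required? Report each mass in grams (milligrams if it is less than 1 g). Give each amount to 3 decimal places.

Working volume: 0.107 L.
sucrose: 33.4 mmol/L × 342.3 g/mol × 0.107 L ÷ 1000 = 1.223 g
HEPES: 6.4 mmol/L × 238.3 mg/mmol × 0.107 L = 163.188 mg
L-asparagine: 1.17 g/L × 0.107 L = 0.12519 g = 125.190 mg
malt extract: 5.3 g/L × 0.107 L = 0.5671 g = 567.100 mg

sucrose 1.223 g; HEPES 163.188 mg; L-asparagine 125.190 mg; malt extract 567.100 mg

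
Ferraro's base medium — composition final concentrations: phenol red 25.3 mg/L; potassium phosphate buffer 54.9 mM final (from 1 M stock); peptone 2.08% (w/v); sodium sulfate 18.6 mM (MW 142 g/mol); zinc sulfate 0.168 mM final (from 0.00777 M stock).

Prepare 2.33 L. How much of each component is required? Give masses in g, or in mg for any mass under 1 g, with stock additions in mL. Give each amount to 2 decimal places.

phenol red 58.95 mg; potassium phosphate buffer 127.92 mL; peptone 48.46 g; sodium sulfate 6.15 g; zinc sulfate 50.38 mL

Working volume: 2.33 L.
phenol red: 25.3 mg/L × 2.33 L = 58.95 mg
potassium phosphate buffer: C1V1 = C2V2 → 54.9 mM × 2330 mL ÷ 1000 mM = 127.92 mL
peptone: 2.08 g per 100 mL × 2330 mL ÷ 100 = 48.46 g
sodium sulfate: 18.6 mmol/L × 142 g/mol × 2.33 L ÷ 1000 = 6.15 g
zinc sulfate: V = C2·V2/C1 = 0.168 mM × 2330 mL ÷ 7.77 mM = 50.38 mL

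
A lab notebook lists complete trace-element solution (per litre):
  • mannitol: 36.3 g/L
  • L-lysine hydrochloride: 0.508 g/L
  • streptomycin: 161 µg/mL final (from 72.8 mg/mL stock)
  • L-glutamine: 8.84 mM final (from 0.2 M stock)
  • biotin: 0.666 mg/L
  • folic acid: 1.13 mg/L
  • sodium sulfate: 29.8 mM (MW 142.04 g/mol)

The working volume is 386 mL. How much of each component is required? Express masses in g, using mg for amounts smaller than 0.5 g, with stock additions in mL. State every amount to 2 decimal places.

mannitol 14.01 g; L-lysine hydrochloride 196.09 mg; streptomycin 0.85 mL; L-glutamine 17.06 mL; biotin 0.26 mg; folic acid 0.44 mg; sodium sulfate 1.63 g

Scale factor relative to 1 L: 0.386.
mannitol: 36.3 g/L × 0.386 L = 14.01 g
L-lysine hydrochloride: 0.508 g/L × 0.386 L = 0.196088 g = 196.09 mg
streptomycin: C1V1 = C2V2 → 161 µg/mL × 386 mL ÷ 72800 µg/mL = 0.85 mL
L-glutamine: dilute stock: 8.84 mM × 386 mL ÷ 200 mM = 17.06 mL
biotin: 0.666 mg/L × 0.386 L = 0.26 mg
folic acid: 1.13 mg/L × 0.386 L = 0.44 mg
sodium sulfate: 29.8 mmol/L × 142.04 g/mol × 0.386 L ÷ 1000 = 1.63 g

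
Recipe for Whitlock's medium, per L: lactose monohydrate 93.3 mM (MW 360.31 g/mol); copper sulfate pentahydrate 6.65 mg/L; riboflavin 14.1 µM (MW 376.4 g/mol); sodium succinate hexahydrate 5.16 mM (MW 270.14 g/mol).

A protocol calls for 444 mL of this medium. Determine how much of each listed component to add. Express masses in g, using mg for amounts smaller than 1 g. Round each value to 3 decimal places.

lactose monohydrate 14.926 g; copper sulfate pentahydrate 2.953 mg; riboflavin 2.356 mg; sodium succinate hexahydrate 618.902 mg

Target volume = 444 mL = 0.444 L.
lactose monohydrate: 93.3 mmol/L × 360.31 g/mol × 0.444 L ÷ 1000 = 14.926 g
copper sulfate pentahydrate: 6.65 mg/L × 0.444 L = 2.953 mg
riboflavin: 14.1 µmol/L × 376.4 g/mol × 0.444 L ÷ 1000 = 2.356 mg
sodium succinate hexahydrate: 5.16 mmol/L × 270.14 mg/mmol × 0.444 L = 618.902 mg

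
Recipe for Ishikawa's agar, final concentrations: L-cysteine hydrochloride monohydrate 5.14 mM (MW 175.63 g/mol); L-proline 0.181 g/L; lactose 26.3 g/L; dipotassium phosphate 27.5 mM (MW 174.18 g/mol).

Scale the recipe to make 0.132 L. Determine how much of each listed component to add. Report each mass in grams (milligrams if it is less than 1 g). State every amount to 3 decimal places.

Working volume: 0.132 L.
L-cysteine hydrochloride monohydrate: 5.14 mmol/L × 175.63 mg/mmol × 0.132 L = 119.161 mg
L-proline: 0.181 g/L × 0.132 L = 0.023892 g = 23.892 mg
lactose: 26.3 g/L × 0.132 L = 3.472 g
dipotassium phosphate: 27.5 mmol/L × 174.18 mg/mmol × 0.132 L = 632.273 mg

L-cysteine hydrochloride monohydrate 119.161 mg; L-proline 23.892 mg; lactose 3.472 g; dipotassium phosphate 632.273 mg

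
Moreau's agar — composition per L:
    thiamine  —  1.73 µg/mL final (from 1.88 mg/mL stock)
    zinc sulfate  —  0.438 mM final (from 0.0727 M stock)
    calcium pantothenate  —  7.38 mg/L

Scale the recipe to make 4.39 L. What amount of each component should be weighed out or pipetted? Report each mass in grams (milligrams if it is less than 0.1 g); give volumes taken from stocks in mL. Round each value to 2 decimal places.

thiamine 4.04 mL; zinc sulfate 26.45 mL; calcium pantothenate 32.40 mg

Scale factor relative to 1 L: 4.39.
thiamine: C1V1 = C2V2 → 1.73 µg/mL × 4390 mL ÷ 1880 µg/mL = 4.04 mL
zinc sulfate: V = C2·V2/C1 = 0.438 mM × 4390 mL ÷ 72.7 mM = 26.45 mL
calcium pantothenate: 7.38 mg/L × 4.39 L = 32.40 mg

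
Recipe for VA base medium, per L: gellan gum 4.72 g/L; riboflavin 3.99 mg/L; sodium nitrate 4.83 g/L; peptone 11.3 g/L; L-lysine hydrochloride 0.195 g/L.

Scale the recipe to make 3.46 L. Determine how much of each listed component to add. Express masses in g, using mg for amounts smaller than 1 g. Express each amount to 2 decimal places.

gellan gum 16.33 g; riboflavin 13.81 mg; sodium nitrate 16.71 g; peptone 39.10 g; L-lysine hydrochloride 674.70 mg

Working volume: 3.46 L.
gellan gum: 4.72 g/L × 3.46 L = 16.33 g
riboflavin: 3.99 mg/L × 3.46 L = 13.81 mg
sodium nitrate: 4.83 g/L × 3.46 L = 16.71 g
peptone: 11.3 g/L × 3.46 L = 39.10 g
L-lysine hydrochloride: 0.195 g/L × 3.46 L = 0.6747 g = 674.70 mg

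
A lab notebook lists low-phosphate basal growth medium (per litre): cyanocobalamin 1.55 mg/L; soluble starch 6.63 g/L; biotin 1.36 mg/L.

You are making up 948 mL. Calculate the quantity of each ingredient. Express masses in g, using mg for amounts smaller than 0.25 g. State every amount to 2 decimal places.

cyanocobalamin 1.47 mg; soluble starch 6.29 g; biotin 1.29 mg

Working volume: 948 mL = 0.948 L.
cyanocobalamin: 1.55 mg/L × 0.948 L = 1.47 mg
soluble starch: 6.63 g/L × 0.948 L = 6.29 g
biotin: 1.36 mg/L × 0.948 L = 1.29 mg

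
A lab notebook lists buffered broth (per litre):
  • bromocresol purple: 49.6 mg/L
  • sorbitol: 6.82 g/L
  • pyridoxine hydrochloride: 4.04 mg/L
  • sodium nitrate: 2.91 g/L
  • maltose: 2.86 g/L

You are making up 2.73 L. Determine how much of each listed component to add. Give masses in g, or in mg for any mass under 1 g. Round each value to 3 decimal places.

Scale factor relative to 1 L: 2.73.
bromocresol purple: 49.6 mg/L × 2.73 L = 135.408 mg
sorbitol: 6.82 g/L × 2.73 L = 18.619 g
pyridoxine hydrochloride: 4.04 mg/L × 2.73 L = 11.029 mg
sodium nitrate: 2.91 g/L × 2.73 L = 7.944 g
maltose: 2.86 g/L × 2.73 L = 7.808 g

bromocresol purple 135.408 mg; sorbitol 18.619 g; pyridoxine hydrochloride 11.029 mg; sodium nitrate 7.944 g; maltose 7.808 g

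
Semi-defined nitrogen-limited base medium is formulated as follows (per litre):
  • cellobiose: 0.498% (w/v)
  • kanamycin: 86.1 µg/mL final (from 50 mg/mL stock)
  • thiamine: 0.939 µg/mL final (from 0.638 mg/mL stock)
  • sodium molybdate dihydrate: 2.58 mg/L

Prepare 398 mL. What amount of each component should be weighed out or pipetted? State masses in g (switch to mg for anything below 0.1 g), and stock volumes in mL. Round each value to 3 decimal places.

cellobiose 1.982 g; kanamycin 0.685 mL; thiamine 0.586 mL; sodium molybdate dihydrate 1.027 mg

Scale factor relative to 1 L: 0.398.
cellobiose: 0.498% w/v = 4.98 g/L → 4.98 × 0.398 L = 1.982 g
kanamycin: V = C2·V2/C1 = 86.1 µg/mL × 398 mL ÷ 50000 µg/mL = 0.685 mL
thiamine: dilute stock: 0.939 µg/mL × 398 mL ÷ 638 µg/mL = 0.586 mL
sodium molybdate dihydrate: 2.58 mg/L × 0.398 L = 1.027 mg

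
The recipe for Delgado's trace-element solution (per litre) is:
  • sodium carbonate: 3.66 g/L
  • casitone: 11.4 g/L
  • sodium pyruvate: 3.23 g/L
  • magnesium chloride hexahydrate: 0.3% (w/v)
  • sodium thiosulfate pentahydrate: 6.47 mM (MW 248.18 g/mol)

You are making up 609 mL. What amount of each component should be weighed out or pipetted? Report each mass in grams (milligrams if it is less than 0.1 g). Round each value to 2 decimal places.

sodium carbonate 2.23 g; casitone 6.94 g; sodium pyruvate 1.97 g; magnesium chloride hexahydrate 1.83 g; sodium thiosulfate pentahydrate 0.98 g

Target volume = 609 mL = 0.609 L.
sodium carbonate: 3.66 g/L × 0.609 L = 2.23 g
casitone: 11.4 g/L × 0.609 L = 6.94 g
sodium pyruvate: 3.23 g/L × 0.609 L = 1.97 g
magnesium chloride hexahydrate: 0.3% w/v = 3 g/L → 3 × 0.609 L = 1.83 g
sodium thiosulfate pentahydrate: 6.47 mmol/L × 248.18 g/mol × 0.609 L ÷ 1000 = 0.98 g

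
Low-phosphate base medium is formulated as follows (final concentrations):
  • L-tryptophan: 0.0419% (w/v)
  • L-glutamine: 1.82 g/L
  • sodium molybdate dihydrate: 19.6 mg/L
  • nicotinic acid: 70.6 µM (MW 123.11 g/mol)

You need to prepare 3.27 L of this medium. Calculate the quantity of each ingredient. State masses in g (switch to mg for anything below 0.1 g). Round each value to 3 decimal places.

Working volume: 3.27 L.
L-tryptophan: 0.0419% w/v = 0.419 g/L → 0.419 × 3.27 L = 1.370 g
L-glutamine: 1.82 g/L × 3.27 L = 5.951 g
sodium molybdate dihydrate: 19.6 mg/L × 3.27 L = 64.092 mg
nicotinic acid: 70.6 µmol/L × 123.11 g/mol × 3.27 L ÷ 1000 = 28.421 mg

L-tryptophan 1.370 g; L-glutamine 5.951 g; sodium molybdate dihydrate 64.092 mg; nicotinic acid 28.421 mg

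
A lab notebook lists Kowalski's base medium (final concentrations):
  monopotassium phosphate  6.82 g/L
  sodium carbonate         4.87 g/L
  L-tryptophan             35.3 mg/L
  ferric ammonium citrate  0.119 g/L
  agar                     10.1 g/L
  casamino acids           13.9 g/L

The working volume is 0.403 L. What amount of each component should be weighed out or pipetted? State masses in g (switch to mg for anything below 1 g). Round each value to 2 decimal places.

monopotassium phosphate 2.75 g; sodium carbonate 1.96 g; L-tryptophan 14.23 mg; ferric ammonium citrate 47.96 mg; agar 4.07 g; casamino acids 5.60 g

Working volume: 0.403 L.
monopotassium phosphate: 6.82 g/L × 0.403 L = 2.75 g
sodium carbonate: 4.87 g/L × 0.403 L = 1.96 g
L-tryptophan: 35.3 mg/L × 0.403 L = 14.23 mg
ferric ammonium citrate: 0.119 g/L × 0.403 L = 0.047957 g = 47.96 mg
agar: 10.1 g/L × 0.403 L = 4.07 g
casamino acids: 13.9 g/L × 0.403 L = 5.60 g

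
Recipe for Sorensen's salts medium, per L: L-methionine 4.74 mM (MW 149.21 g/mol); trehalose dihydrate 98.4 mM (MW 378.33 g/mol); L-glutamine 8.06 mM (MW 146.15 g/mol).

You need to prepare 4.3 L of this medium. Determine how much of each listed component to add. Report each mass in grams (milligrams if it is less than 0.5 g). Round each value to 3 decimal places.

L-methionine 3.041 g; trehalose dihydrate 160.079 g; L-glutamine 5.065 g

Working volume: 4.3 L.
L-methionine: 4.74 mmol/L × 149.21 g/mol × 4.3 L ÷ 1000 = 3.041 g
trehalose dihydrate: 98.4 mmol/L × 378.33 g/mol × 4.3 L ÷ 1000 = 160.079 g
L-glutamine: 8.06 mmol/L × 146.15 g/mol × 4.3 L ÷ 1000 = 5.065 g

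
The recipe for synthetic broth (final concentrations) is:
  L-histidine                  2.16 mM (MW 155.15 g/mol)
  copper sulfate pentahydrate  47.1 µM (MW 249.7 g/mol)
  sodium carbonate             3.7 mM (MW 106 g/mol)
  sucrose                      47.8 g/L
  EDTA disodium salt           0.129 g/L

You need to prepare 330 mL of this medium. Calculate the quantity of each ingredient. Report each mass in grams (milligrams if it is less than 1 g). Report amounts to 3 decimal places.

Target volume = 330 mL = 0.33 L.
L-histidine: 2.16 mmol/L × 155.15 mg/mmol × 0.33 L = 110.591 mg
copper sulfate pentahydrate: 47.1 µmol/L × 249.7 g/mol × 0.33 L ÷ 1000 = 3.881 mg
sodium carbonate: 3.7 mmol/L × 106 mg/mmol × 0.33 L = 129.426 mg
sucrose: 47.8 g/L × 0.33 L = 15.774 g
EDTA disodium salt: 0.129 g/L × 0.33 L = 0.04257 g = 42.570 mg

L-histidine 110.591 mg; copper sulfate pentahydrate 3.881 mg; sodium carbonate 129.426 mg; sucrose 15.774 g; EDTA disodium salt 42.570 mg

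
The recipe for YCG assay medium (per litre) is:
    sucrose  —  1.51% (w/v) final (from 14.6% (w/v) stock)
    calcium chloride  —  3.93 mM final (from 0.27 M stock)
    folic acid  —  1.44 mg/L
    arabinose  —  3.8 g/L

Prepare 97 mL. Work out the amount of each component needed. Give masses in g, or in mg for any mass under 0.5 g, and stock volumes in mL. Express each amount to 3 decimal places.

sucrose 10.032 mL; calcium chloride 1.412 mL; folic acid 0.140 mg; arabinose 368.600 mg

Working volume: 97 mL = 0.097 L.
sucrose: V = C2·V2/C1 = 1.51% ÷ 14.6% × 97 mL = 10.032 mL
calcium chloride: C1V1 = C2V2 → 3.93 mM × 97 mL ÷ 270 mM = 1.412 mL
folic acid: 1.44 mg/L × 0.097 L = 0.140 mg
arabinose: 3.8 g/L × 0.097 L = 0.3686 g = 368.600 mg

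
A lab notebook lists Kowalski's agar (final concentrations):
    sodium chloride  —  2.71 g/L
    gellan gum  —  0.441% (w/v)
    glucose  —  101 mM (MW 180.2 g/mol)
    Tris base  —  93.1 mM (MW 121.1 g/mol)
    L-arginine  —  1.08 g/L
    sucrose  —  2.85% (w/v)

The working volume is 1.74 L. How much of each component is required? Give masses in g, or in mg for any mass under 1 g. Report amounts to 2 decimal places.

sodium chloride 4.72 g; gellan gum 7.67 g; glucose 31.67 g; Tris base 19.62 g; L-arginine 1.88 g; sucrose 49.59 g

Scale factor relative to 1 L: 1.74.
sodium chloride: 2.71 g/L × 1.74 L = 4.72 g
gellan gum: 0.441 g per 100 mL × 1740 mL ÷ 100 = 7.67 g
glucose: 101 mmol/L × 180.2 g/mol × 1.74 L ÷ 1000 = 31.67 g
Tris base: 93.1 mmol/L × 121.1 g/mol × 1.74 L ÷ 1000 = 19.62 g
L-arginine: 1.08 g/L × 1.74 L = 1.88 g
sucrose: 2.85% w/v = 28.5 g/L → 28.5 × 1.74 L = 49.59 g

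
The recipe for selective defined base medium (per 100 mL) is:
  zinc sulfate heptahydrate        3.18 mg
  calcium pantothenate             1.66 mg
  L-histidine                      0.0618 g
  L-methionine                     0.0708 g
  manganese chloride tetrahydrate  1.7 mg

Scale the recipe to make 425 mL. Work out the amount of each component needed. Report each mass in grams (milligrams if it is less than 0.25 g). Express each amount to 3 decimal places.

Ratio of target to recipe volume: 425 / 100 = 4.25.
zinc sulfate heptahydrate: 3.18 mg × (425 mL / 100 mL) = 13.515 mg
calcium pantothenate: 1.66 mg × (425 mL / 100 mL) = 7.055 mg
L-histidine: 0.0618 g × (425 mL / 100 mL) = 0.263 g
L-methionine: 0.0708 g × (425 mL / 100 mL) = 0.301 g
manganese chloride tetrahydrate: 1.7 mg × (425 mL / 100 mL) = 7.225 mg

zinc sulfate heptahydrate 13.515 mg; calcium pantothenate 7.055 mg; L-histidine 0.263 g; L-methionine 0.301 g; manganese chloride tetrahydrate 7.225 mg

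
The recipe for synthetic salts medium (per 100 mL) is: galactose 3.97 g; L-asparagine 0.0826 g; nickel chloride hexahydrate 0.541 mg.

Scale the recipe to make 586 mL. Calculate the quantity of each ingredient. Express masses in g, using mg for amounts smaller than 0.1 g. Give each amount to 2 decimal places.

galactose 23.26 g; L-asparagine 0.48 g; nickel chloride hexahydrate 3.17 mg

Ratio of target to recipe volume: 586 / 100 = 5.86.
galactose: 3.97 g × (586 mL / 100 mL) = 23.26 g
L-asparagine: 0.0826 g × (586 mL / 100 mL) = 0.48 g
nickel chloride hexahydrate: 0.541 mg × (586 mL / 100 mL) = 3.17 mg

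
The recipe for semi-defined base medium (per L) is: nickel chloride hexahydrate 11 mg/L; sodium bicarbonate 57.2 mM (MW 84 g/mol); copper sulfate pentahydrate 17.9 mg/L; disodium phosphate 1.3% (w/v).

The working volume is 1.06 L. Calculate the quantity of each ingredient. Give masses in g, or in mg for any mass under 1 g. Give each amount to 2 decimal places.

Scale factor relative to 1 L: 1.06.
nickel chloride hexahydrate: 11 mg/L × 1.06 L = 11.66 mg
sodium bicarbonate: 57.2 mmol/L × 84 g/mol × 1.06 L ÷ 1000 = 5.09 g
copper sulfate pentahydrate: 17.9 mg/L × 1.06 L = 18.97 mg
disodium phosphate: 1.3% w/v = 13 g/L → 13 × 1.06 L = 13.78 g

nickel chloride hexahydrate 11.66 mg; sodium bicarbonate 5.09 g; copper sulfate pentahydrate 18.97 mg; disodium phosphate 13.78 g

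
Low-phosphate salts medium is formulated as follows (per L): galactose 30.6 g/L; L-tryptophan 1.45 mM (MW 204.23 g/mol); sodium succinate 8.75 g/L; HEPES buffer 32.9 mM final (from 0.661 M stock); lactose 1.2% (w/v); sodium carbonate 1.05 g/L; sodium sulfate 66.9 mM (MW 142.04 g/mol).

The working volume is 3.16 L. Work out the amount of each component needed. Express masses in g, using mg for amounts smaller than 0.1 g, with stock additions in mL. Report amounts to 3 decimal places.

galactose 96.696 g; L-tryptophan 0.936 g; sodium succinate 27.650 g; HEPES buffer 157.283 mL; lactose 37.920 g; sodium carbonate 3.318 g; sodium sulfate 30.028 g

Working volume: 3.16 L.
galactose: 30.6 g/L × 3.16 L = 96.696 g
L-tryptophan: 1.45 mmol/L × 204.23 g/mol × 3.16 L ÷ 1000 = 0.936 g
sodium succinate: 8.75 g/L × 3.16 L = 27.650 g
HEPES buffer: dilute stock: 32.9 mM × 3160 mL ÷ 661 mM = 157.283 mL
lactose: 1.2% w/v = 12 g/L → 12 × 3.16 L = 37.920 g
sodium carbonate: 1.05 g/L × 3.16 L = 3.318 g
sodium sulfate: 66.9 mmol/L × 142.04 g/mol × 3.16 L ÷ 1000 = 30.028 g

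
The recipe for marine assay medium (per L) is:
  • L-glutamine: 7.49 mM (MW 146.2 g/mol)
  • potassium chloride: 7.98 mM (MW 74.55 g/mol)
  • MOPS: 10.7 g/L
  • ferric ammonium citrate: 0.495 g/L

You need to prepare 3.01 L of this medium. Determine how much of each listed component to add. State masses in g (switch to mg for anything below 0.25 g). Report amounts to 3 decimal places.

L-glutamine 3.296 g; potassium chloride 1.791 g; MOPS 32.207 g; ferric ammonium citrate 1.490 g

Scale factor relative to 1 L: 3.01.
L-glutamine: 7.49 mmol/L × 146.2 g/mol × 3.01 L ÷ 1000 = 3.296 g
potassium chloride: 7.98 mmol/L × 74.55 g/mol × 3.01 L ÷ 1000 = 1.791 g
MOPS: 10.7 g/L × 3.01 L = 32.207 g
ferric ammonium citrate: 0.495 g/L × 3.01 L = 1.490 g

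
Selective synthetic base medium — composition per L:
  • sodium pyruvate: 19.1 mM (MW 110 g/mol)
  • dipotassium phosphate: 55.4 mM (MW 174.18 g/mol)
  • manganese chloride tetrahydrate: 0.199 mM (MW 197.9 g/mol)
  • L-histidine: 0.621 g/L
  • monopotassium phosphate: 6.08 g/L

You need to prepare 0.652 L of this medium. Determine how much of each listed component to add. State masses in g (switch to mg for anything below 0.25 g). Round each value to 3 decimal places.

Scale factor relative to 1 L: 0.652.
sodium pyruvate: 19.1 mmol/L × 110 g/mol × 0.652 L ÷ 1000 = 1.370 g
dipotassium phosphate: 55.4 mmol/L × 174.18 g/mol × 0.652 L ÷ 1000 = 6.292 g
manganese chloride tetrahydrate: 0.199 mmol/L × 197.9 mg/mmol × 0.652 L = 25.677 mg
L-histidine: 0.621 g/L × 0.652 L = 0.405 g
monopotassium phosphate: 6.08 g/L × 0.652 L = 3.964 g

sodium pyruvate 1.370 g; dipotassium phosphate 6.292 g; manganese chloride tetrahydrate 25.677 mg; L-histidine 0.405 g; monopotassium phosphate 3.964 g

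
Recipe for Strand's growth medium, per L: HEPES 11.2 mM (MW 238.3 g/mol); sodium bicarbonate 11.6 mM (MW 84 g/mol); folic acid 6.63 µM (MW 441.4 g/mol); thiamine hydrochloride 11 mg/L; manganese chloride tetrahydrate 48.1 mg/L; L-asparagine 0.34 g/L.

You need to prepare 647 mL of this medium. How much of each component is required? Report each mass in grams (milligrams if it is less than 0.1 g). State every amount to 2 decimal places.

HEPES 1.73 g; sodium bicarbonate 0.63 g; folic acid 1.89 mg; thiamine hydrochloride 7.12 mg; manganese chloride tetrahydrate 31.12 mg; L-asparagine 0.22 g

Target volume = 647 mL = 0.647 L.
HEPES: 11.2 mmol/L × 238.3 g/mol × 0.647 L ÷ 1000 = 1.73 g
sodium bicarbonate: 11.6 mmol/L × 84 g/mol × 0.647 L ÷ 1000 = 0.63 g
folic acid: 6.63 µmol/L × 441.4 g/mol × 0.647 L ÷ 1000 = 1.89 mg
thiamine hydrochloride: 11 mg/L × 0.647 L = 7.12 mg
manganese chloride tetrahydrate: 48.1 mg/L × 0.647 L = 31.12 mg
L-asparagine: 0.34 g/L × 0.647 L = 0.22 g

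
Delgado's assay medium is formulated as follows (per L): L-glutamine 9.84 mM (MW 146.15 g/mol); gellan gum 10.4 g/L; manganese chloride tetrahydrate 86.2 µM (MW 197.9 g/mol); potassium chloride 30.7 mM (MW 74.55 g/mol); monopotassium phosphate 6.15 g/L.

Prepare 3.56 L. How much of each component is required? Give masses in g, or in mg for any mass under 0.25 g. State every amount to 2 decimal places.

Working volume: 3.56 L.
L-glutamine: 9.84 mmol/L × 146.15 g/mol × 3.56 L ÷ 1000 = 5.12 g
gellan gum: 10.4 g/L × 3.56 L = 37.02 g
manganese chloride tetrahydrate: 86.2 µmol/L × 197.9 g/mol × 3.56 L ÷ 1000 = 60.73 mg
potassium chloride: 30.7 mmol/L × 74.55 g/mol × 3.56 L ÷ 1000 = 8.15 g
monopotassium phosphate: 6.15 g/L × 3.56 L = 21.89 g

L-glutamine 5.12 g; gellan gum 37.02 g; manganese chloride tetrahydrate 60.73 mg; potassium chloride 8.15 g; monopotassium phosphate 21.89 g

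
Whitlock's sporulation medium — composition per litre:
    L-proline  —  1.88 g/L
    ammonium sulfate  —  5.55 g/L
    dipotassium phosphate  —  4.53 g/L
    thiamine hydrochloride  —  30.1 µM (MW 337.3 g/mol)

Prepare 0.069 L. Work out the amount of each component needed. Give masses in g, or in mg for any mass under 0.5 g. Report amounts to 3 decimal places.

Scale factor relative to 1 L: 0.069.
L-proline: 1.88 g/L × 0.069 L = 0.12972 g = 129.720 mg
ammonium sulfate: 5.55 g/L × 0.069 L = 0.38295 g = 382.950 mg
dipotassium phosphate: 4.53 g/L × 0.069 L = 0.31257 g = 312.570 mg
thiamine hydrochloride: 30.1 µmol/L × 337.3 g/mol × 0.069 L ÷ 1000 = 0.701 mg

L-proline 129.720 mg; ammonium sulfate 382.950 mg; dipotassium phosphate 312.570 mg; thiamine hydrochloride 0.701 mg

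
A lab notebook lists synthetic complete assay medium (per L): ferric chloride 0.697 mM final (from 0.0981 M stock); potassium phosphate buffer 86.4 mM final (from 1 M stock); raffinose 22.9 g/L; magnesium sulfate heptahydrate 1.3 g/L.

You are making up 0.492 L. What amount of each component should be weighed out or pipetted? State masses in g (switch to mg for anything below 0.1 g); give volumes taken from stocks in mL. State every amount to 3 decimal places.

Scale factor relative to 1 L: 0.492.
ferric chloride: C1V1 = C2V2 → 0.697 mM × 492 mL ÷ 98.1 mM = 3.496 mL
potassium phosphate buffer: dilute stock: 86.4 mM × 492 mL ÷ 1000 mM = 42.509 mL
raffinose: 22.9 g/L × 0.492 L = 11.267 g
magnesium sulfate heptahydrate: 1.3 g/L × 0.492 L = 0.640 g

ferric chloride 3.496 mL; potassium phosphate buffer 42.509 mL; raffinose 11.267 g; magnesium sulfate heptahydrate 0.640 g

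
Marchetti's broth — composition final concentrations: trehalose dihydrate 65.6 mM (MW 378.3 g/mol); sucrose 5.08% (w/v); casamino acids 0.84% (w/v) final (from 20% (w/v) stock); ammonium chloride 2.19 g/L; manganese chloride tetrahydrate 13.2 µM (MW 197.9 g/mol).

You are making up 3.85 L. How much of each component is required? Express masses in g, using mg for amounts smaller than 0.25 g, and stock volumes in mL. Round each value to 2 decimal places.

Working volume: 3.85 L.
trehalose dihydrate: 65.6 mmol/L × 378.3 g/mol × 3.85 L ÷ 1000 = 95.54 g
sucrose: 5.08 g per 100 mL × 3850 mL ÷ 100 = 195.58 g
casamino acids: dilute stock: 0.84% ÷ 20% × 3850 mL = 161.70 mL
ammonium chloride: 2.19 g/L × 3.85 L = 8.43 g
manganese chloride tetrahydrate: 13.2 µmol/L × 197.9 g/mol × 3.85 L ÷ 1000 = 10.06 mg

trehalose dihydrate 95.54 g; sucrose 195.58 g; casamino acids 161.70 mL; ammonium chloride 8.43 g; manganese chloride tetrahydrate 10.06 mg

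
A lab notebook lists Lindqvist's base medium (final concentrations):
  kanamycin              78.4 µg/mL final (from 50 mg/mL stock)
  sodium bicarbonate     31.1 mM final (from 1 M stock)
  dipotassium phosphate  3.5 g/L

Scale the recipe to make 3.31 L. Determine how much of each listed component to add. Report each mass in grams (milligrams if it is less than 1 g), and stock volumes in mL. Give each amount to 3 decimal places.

Scale factor relative to 1 L: 3.31.
kanamycin: C1V1 = C2V2 → 78.4 µg/mL × 3310 mL ÷ 50000 µg/mL = 5.190 mL
sodium bicarbonate: dilute stock: 31.1 mM × 3310 mL ÷ 1000 mM = 102.941 mL
dipotassium phosphate: 3.5 g/L × 3.31 L = 11.585 g

kanamycin 5.190 mL; sodium bicarbonate 102.941 mL; dipotassium phosphate 11.585 g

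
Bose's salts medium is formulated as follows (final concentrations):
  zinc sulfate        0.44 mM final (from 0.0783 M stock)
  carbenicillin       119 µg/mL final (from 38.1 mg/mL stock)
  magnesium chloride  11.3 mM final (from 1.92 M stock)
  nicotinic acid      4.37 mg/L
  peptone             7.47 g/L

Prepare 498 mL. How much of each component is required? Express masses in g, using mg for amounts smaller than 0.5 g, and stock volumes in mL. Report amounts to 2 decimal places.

Scale factor relative to 1 L: 0.498.
zinc sulfate: C1V1 = C2V2 → 0.44 mM × 498 mL ÷ 78.3 mM = 2.80 mL
carbenicillin: dilute stock: 119 µg/mL × 498 mL ÷ 38100 µg/mL = 1.56 mL
magnesium chloride: C1V1 = C2V2 → 11.3 mM × 498 mL ÷ 1920 mM = 2.93 mL
nicotinic acid: 4.37 mg/L × 0.498 L = 2.18 mg
peptone: 7.47 g/L × 0.498 L = 3.72 g

zinc sulfate 2.80 mL; carbenicillin 1.56 mL; magnesium chloride 2.93 mL; nicotinic acid 2.18 mg; peptone 3.72 g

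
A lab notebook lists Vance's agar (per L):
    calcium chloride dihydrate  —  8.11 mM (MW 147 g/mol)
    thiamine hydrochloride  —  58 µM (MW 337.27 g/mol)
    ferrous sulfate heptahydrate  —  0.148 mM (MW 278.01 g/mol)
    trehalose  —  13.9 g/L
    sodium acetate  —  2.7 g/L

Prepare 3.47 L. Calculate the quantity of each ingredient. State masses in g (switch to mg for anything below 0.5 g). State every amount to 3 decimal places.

calcium chloride dihydrate 4.137 g; thiamine hydrochloride 67.879 mg; ferrous sulfate heptahydrate 142.775 mg; trehalose 48.233 g; sodium acetate 9.369 g

Working volume: 3.47 L.
calcium chloride dihydrate: 8.11 mmol/L × 147 g/mol × 3.47 L ÷ 1000 = 4.137 g
thiamine hydrochloride: 58 µmol/L × 337.27 g/mol × 3.47 L ÷ 1000 = 67.879 mg
ferrous sulfate heptahydrate: 0.148 mmol/L × 278.01 mg/mmol × 3.47 L = 142.775 mg
trehalose: 13.9 g/L × 3.47 L = 48.233 g
sodium acetate: 2.7 g/L × 3.47 L = 9.369 g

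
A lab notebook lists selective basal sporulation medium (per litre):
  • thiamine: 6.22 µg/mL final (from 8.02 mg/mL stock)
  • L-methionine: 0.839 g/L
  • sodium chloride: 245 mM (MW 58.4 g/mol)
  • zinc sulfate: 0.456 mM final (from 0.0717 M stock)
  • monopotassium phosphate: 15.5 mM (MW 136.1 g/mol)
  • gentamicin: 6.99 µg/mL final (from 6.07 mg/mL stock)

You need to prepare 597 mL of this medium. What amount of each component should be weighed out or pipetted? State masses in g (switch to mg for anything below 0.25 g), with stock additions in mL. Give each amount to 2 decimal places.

thiamine 0.46 mL; L-methionine 0.50 g; sodium chloride 8.54 g; zinc sulfate 3.80 mL; monopotassium phosphate 1.26 g; gentamicin 0.69 mL

Scale factor relative to 1 L: 0.597.
thiamine: dilute stock: 6.22 µg/mL × 597 mL ÷ 8020 µg/mL = 0.46 mL
L-methionine: 0.839 g/L × 0.597 L = 0.50 g
sodium chloride: 245 mmol/L × 58.4 g/mol × 0.597 L ÷ 1000 = 8.54 g
zinc sulfate: V = C2·V2/C1 = 0.456 mM × 597 mL ÷ 71.7 mM = 3.80 mL
monopotassium phosphate: 15.5 mmol/L × 136.1 g/mol × 0.597 L ÷ 1000 = 1.26 g
gentamicin: V = C2·V2/C1 = 6.99 µg/mL × 597 mL ÷ 6070 µg/mL = 0.69 mL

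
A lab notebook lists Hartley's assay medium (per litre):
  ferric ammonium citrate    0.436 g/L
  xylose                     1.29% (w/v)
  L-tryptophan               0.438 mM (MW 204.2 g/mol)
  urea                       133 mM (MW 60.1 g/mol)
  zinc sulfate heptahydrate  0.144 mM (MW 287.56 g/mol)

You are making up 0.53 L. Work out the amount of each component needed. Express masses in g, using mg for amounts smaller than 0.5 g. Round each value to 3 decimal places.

ferric ammonium citrate 231.080 mg; xylose 6.837 g; L-tryptophan 47.403 mg; urea 4.236 g; zinc sulfate heptahydrate 21.947 mg

Scale factor relative to 1 L: 0.53.
ferric ammonium citrate: 0.436 g/L × 0.53 L = 0.23108 g = 231.080 mg
xylose: 1.29 g per 100 mL × 530 mL ÷ 100 = 6.837 g
L-tryptophan: 0.438 mmol/L × 204.2 mg/mmol × 0.53 L = 47.403 mg
urea: 133 mmol/L × 60.1 g/mol × 0.53 L ÷ 1000 = 4.236 g
zinc sulfate heptahydrate: 0.144 mmol/L × 287.56 mg/mmol × 0.53 L = 21.947 mg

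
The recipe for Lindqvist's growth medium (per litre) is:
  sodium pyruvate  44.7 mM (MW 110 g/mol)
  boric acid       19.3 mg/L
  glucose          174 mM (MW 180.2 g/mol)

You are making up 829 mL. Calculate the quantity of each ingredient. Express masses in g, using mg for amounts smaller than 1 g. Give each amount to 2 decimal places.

sodium pyruvate 4.08 g; boric acid 16.00 mg; glucose 25.99 g

Working volume: 829 mL = 0.829 L.
sodium pyruvate: 44.7 mmol/L × 110 g/mol × 0.829 L ÷ 1000 = 4.08 g
boric acid: 19.3 mg/L × 0.829 L = 16.00 mg
glucose: 174 mmol/L × 180.2 g/mol × 0.829 L ÷ 1000 = 25.99 g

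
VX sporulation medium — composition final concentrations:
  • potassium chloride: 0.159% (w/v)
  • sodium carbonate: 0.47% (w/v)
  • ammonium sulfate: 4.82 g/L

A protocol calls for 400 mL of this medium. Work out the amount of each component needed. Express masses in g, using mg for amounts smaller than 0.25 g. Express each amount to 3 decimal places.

Scale factor relative to 1 L: 0.4.
potassium chloride: 0.159 g per 100 mL × 400 mL ÷ 100 = 0.636 g
sodium carbonate: 0.47% w/v = 4.7 g/L → 4.7 × 0.4 L = 1.880 g
ammonium sulfate: 4.82 g/L × 0.4 L = 1.928 g

potassium chloride 0.636 g; sodium carbonate 1.880 g; ammonium sulfate 1.928 g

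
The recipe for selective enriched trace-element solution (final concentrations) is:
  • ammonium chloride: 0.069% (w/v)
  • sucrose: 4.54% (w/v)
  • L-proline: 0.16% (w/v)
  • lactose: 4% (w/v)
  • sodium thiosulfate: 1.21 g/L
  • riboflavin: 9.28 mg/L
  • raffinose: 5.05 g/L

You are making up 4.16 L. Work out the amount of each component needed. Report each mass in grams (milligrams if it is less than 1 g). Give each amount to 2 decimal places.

ammonium chloride 2.87 g; sucrose 188.86 g; L-proline 6.66 g; lactose 166.40 g; sodium thiosulfate 5.03 g; riboflavin 38.60 mg; raffinose 21.01 g

Scale factor relative to 1 L: 4.16.
ammonium chloride: 0.069% w/v = 0.69 g/L → 0.69 × 4.16 L = 2.87 g
sucrose: 4.54% w/v = 45.4 g/L → 45.4 × 4.16 L = 188.86 g
L-proline: 0.16 g per 100 mL × 4160 mL ÷ 100 = 6.66 g
lactose: 4 g per 100 mL × 4160 mL ÷ 100 = 166.40 g
sodium thiosulfate: 1.21 g/L × 4.16 L = 5.03 g
riboflavin: 9.28 mg/L × 4.16 L = 38.60 mg
raffinose: 5.05 g/L × 4.16 L = 21.01 g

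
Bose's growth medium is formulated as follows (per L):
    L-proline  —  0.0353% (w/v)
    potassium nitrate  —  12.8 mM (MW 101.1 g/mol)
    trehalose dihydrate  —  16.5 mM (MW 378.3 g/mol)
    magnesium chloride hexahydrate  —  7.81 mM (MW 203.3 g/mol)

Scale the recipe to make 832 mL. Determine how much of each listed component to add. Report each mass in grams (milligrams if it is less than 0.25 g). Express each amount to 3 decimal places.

L-proline 0.294 g; potassium nitrate 1.077 g; trehalose dihydrate 5.193 g; magnesium chloride hexahydrate 1.321 g

Working volume: 832 mL = 0.832 L.
L-proline: 0.0353% w/v = 0.353 g/L → 0.353 × 0.832 L = 0.294 g
potassium nitrate: 12.8 mmol/L × 101.1 g/mol × 0.832 L ÷ 1000 = 1.077 g
trehalose dihydrate: 16.5 mmol/L × 378.3 g/mol × 0.832 L ÷ 1000 = 5.193 g
magnesium chloride hexahydrate: 7.81 mmol/L × 203.3 g/mol × 0.832 L ÷ 1000 = 1.321 g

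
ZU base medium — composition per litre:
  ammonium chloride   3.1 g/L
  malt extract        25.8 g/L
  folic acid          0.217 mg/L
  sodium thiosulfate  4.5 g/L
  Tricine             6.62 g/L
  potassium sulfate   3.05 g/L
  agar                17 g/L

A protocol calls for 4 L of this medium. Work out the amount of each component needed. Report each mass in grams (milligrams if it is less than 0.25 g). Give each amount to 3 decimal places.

ammonium chloride 12.400 g; malt extract 103.200 g; folic acid 0.868 mg; sodium thiosulfate 18.000 g; Tricine 26.480 g; potassium sulfate 12.200 g; agar 68.000 g

Scale factor relative to 1 L: 4.
ammonium chloride: 3.1 g/L × 4 L = 12.400 g
malt extract: 25.8 g/L × 4 L = 103.200 g
folic acid: 0.217 mg/L × 4 L = 0.868 mg
sodium thiosulfate: 4.5 g/L × 4 L = 18.000 g
Tricine: 6.62 g/L × 4 L = 26.480 g
potassium sulfate: 3.05 g/L × 4 L = 12.200 g
agar: 17 g/L × 4 L = 68.000 g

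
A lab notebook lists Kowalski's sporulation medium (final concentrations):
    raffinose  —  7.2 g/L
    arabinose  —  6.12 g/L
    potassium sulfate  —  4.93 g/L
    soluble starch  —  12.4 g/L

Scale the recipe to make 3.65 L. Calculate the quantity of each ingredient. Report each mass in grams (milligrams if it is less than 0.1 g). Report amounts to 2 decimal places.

Scale factor relative to 1 L: 3.65.
raffinose: 7.2 g/L × 3.65 L = 26.28 g
arabinose: 6.12 g/L × 3.65 L = 22.34 g
potassium sulfate: 4.93 g/L × 3.65 L = 17.99 g
soluble starch: 12.4 g/L × 3.65 L = 45.26 g

raffinose 26.28 g; arabinose 22.34 g; potassium sulfate 17.99 g; soluble starch 45.26 g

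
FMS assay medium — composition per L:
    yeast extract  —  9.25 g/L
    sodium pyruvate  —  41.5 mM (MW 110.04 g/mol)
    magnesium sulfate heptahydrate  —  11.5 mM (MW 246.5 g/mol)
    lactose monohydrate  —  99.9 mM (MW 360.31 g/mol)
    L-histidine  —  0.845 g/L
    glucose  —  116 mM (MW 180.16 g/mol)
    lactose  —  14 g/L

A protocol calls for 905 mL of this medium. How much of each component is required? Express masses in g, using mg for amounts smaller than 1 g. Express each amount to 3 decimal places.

Scale factor relative to 1 L: 0.905.
yeast extract: 9.25 g/L × 0.905 L = 8.371 g
sodium pyruvate: 41.5 mmol/L × 110.04 g/mol × 0.905 L ÷ 1000 = 4.133 g
magnesium sulfate heptahydrate: 11.5 mmol/L × 246.5 g/mol × 0.905 L ÷ 1000 = 2.565 g
lactose monohydrate: 99.9 mmol/L × 360.31 g/mol × 0.905 L ÷ 1000 = 32.575 g
L-histidine: 0.845 g/L × 0.905 L = 0.764725 g = 764.725 mg
glucose: 116 mmol/L × 180.16 g/mol × 0.905 L ÷ 1000 = 18.913 g
lactose: 14 g/L × 0.905 L = 12.670 g

yeast extract 8.371 g; sodium pyruvate 4.133 g; magnesium sulfate heptahydrate 2.565 g; lactose monohydrate 32.575 g; L-histidine 764.725 mg; glucose 18.913 g; lactose 12.670 g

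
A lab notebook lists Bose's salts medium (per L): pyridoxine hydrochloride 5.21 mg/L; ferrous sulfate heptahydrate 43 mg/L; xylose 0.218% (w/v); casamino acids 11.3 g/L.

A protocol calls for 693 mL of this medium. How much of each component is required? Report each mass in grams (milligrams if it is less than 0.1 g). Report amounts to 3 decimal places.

pyridoxine hydrochloride 3.611 mg; ferrous sulfate heptahydrate 29.799 mg; xylose 1.511 g; casamino acids 7.831 g

Target volume = 693 mL = 0.693 L.
pyridoxine hydrochloride: 5.21 mg/L × 0.693 L = 3.611 mg
ferrous sulfate heptahydrate: 43 mg/L × 0.693 L = 29.799 mg
xylose: 0.218 g per 100 mL × 693 mL ÷ 100 = 1.511 g
casamino acids: 11.3 g/L × 0.693 L = 7.831 g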